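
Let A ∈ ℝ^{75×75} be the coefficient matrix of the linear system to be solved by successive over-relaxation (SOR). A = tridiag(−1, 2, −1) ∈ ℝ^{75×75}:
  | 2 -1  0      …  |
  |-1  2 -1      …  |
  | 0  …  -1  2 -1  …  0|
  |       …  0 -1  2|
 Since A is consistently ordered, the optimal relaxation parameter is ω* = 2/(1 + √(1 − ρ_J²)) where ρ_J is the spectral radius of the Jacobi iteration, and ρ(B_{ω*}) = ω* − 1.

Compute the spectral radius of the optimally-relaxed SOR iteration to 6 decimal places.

ρ_SOR = 0.920630

spectrum of D⁻¹(L+U) = {cos(kπ/76) : 1≤k≤75}; ρ_J = cos(π/76) = 0.999146.
√(1−ρ_J²) simplifies to sin(π/76) = 0.0413250.
So ω* = 2/1.0413250 = 1.920630 (Young).
At ω = 1.920630 every |λ(B_ω)| = ω−1, so ρ_SOR = 0.920630.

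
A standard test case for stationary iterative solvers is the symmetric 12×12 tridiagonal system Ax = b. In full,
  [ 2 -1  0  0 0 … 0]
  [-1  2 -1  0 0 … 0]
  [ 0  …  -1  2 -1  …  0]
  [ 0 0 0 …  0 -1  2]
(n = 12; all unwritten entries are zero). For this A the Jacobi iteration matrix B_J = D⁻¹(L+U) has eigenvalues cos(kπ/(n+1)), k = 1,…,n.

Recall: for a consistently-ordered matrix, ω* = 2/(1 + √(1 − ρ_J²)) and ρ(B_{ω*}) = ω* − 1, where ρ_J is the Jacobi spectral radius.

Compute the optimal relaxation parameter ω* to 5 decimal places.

ω* = 1.61379

B_J for the 12×12 system has eigenvalues cos(kπ/13); ρ_J = cos(π/13) = 0.97094.
1 − cos²(π/13) = sin²(π/13) ⇒ √(1−ρ_J²) = sin(π/13) = 0.239316.
ω* = 2 / (1 + 0.239316) = 2 / 1.239316 ≈ 1.61379.
ρ_SOR = ω* − 1 ≈ 0.61379.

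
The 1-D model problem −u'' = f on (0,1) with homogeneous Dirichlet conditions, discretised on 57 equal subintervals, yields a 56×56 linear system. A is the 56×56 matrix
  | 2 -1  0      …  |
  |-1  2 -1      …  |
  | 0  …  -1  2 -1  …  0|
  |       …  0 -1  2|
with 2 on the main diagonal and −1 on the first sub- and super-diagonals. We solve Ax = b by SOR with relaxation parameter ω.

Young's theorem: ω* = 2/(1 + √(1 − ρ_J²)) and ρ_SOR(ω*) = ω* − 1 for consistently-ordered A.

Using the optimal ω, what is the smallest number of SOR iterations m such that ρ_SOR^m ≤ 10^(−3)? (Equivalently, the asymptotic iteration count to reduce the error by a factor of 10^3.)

With n=56, ρ(Jacobi) = cos(π/57) = 0.9984815.
√(1 − cos²(π/57)) = sin(π/57) ≈ 0.0550878.
ω* = 2/(1+0.0550878) = 1.8955768
ρ_SOR = ω* − 1 = 1.8955768 − 1 = 0.8955768.
Need (0.8955768)^m ≤ 10^(−3): m ≥ 3·ln10/|ln 0.8955768| = 6.90776/0.110287 = 62.634 ⇒ m = 63.

m = 63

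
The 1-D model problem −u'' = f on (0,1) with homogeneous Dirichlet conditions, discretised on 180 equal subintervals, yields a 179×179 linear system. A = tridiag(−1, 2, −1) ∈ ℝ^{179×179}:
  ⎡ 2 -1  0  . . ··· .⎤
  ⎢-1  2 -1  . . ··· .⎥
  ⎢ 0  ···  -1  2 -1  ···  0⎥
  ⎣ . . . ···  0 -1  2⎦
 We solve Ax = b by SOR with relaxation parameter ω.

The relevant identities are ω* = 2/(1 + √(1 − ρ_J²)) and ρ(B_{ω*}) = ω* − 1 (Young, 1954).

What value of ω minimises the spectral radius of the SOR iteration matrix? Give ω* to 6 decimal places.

[ρ_J] n=179: ρ(B_J) = cos(π/(n+1)) = cos(π/180) = 0.999848.
√(1−ρ_J²) simplifies to sin(π/180) = 0.0174524.
ω* = 2 / (1 + 0.0174524) = 2 / 1.0174524 ≈ 1.965694.
At ω = 1.965694 every |λ(B_ω)| = ω−1, so ρ_SOR = 0.965694.

ω* = 1.965694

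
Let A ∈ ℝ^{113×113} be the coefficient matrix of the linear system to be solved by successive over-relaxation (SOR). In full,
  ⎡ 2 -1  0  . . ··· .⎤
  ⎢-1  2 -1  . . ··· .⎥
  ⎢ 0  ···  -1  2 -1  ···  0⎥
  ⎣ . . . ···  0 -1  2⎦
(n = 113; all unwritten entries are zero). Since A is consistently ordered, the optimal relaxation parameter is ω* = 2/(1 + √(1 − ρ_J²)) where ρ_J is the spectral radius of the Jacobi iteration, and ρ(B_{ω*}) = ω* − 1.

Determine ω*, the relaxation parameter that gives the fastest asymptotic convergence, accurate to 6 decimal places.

spectrum of D⁻¹(L+U) = {cos(kπ/114) : 1≤k≤113}; ρ_J = cos(π/114) = 0.999620.
√(1 − cos²(π/114)) = sin(π/114) ≈ 0.0275543.
ω* = 2/(1+0.0275543) = 1.946369
ρ_SOR = ω* − 1 ≈ 0.946369.

ω* = 1.946369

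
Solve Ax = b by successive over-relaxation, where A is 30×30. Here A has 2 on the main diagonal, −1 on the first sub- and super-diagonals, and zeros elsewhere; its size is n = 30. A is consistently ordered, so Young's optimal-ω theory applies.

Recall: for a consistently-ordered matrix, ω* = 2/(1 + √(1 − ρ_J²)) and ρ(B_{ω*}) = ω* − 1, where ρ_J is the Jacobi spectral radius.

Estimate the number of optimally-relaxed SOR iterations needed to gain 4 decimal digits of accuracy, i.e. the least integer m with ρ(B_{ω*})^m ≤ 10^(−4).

spectrum of D⁻¹(L+U) = {cos(kπ/31) : 1≤k≤30}; ρ_J = cos(π/31) = 0.9948693.
√(1−ρ_J²) simplifies to sin(π/31) = 0.1011683.
ω* = 2 / (1 + 0.1011683) = 2 / 1.1011683 ≈ 1.8162528.
ρ(B_{ω*}) = ω*−1 = 0.8162528
m ≥ 4·ln10 / (−ln 0.8162528) = 45.364; smallest integer m = 46.

m = 46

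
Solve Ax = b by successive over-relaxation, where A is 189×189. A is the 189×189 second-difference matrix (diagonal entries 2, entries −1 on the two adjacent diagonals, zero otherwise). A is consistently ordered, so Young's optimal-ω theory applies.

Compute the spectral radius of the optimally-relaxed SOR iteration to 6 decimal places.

ρ_J = max_k |cos(kπ/190)| = cos(π/190) = 0.999863
root = sin(π/190) = 0.0165339  (since 1−cos² = sin²).
ω* = 2 / (1 + 0.0165339) = 2 / 1.0165339 ≈ 1.967470.
and ρ(B_{ω*}) = 1.967470 − 1 = 0.967470.

ρ_SOR = 0.967470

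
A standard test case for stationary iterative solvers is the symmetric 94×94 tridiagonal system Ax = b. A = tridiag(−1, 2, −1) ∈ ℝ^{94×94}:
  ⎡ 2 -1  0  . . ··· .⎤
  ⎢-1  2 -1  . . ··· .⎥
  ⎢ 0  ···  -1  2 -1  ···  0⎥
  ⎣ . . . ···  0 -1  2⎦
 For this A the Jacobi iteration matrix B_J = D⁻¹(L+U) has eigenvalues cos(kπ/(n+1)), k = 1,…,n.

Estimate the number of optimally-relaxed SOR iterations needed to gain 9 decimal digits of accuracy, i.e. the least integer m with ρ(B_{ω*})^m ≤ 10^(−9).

m = 314

ρ_J = max_k |cos(kπ/95)| = cos(π/95) = 0.9994533
1 − cos²(π/95) = sin²(π/95) ⇒ √(1−ρ_J²) = sin(π/95) = 0.0330634.
ω* = 2/(1 + 0.0330634) = 2/1.0330634 = 1.9359896.
[ρ_SOR] ω* − 1 = 0.9359896.
9·ln10 = 20.7233; −ln(0.9359896) = 0.0661509; m = ⌈20.7233/0.0661509⌉ = ⌈313.273⌉ = 314.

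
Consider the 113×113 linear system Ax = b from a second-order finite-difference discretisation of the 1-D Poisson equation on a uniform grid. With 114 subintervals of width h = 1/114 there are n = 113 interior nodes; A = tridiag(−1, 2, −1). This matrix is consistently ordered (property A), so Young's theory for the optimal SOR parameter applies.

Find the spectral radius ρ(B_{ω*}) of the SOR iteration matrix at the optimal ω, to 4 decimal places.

n=113: λ(B_J) = 1 − λ(A)/2 = cos(kπ/114); k=1 gives ρ_J = 0.9996.
√(1 − cos²(π/114)) = sin(π/114) ≈ 0.02755.
So ω* = 2/1.02755 = 1.9464 (Young).
ρ_SOR = ω* − 1 = 1.9464 − 1 = 0.9464.

ρ_SOR = 0.9464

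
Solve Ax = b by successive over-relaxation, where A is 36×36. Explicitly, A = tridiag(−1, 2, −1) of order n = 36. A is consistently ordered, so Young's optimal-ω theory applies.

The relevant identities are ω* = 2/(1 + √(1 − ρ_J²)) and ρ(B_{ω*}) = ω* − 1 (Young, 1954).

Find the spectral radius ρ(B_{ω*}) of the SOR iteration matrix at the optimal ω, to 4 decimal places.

[ρ_J] n=36: ρ(B_J) = cos(π/(n+1)) = cos(π/37) = 0.9964.
√(1−ρ_J²) simplifies to sin(π/37) = 0.08481.
So ω* = 2/1.08481 = 1.8436 (Young).
Hence ρ(B_{ω*}) = 1.8436 − 1 = 0.8436.

ρ_SOR = 0.8436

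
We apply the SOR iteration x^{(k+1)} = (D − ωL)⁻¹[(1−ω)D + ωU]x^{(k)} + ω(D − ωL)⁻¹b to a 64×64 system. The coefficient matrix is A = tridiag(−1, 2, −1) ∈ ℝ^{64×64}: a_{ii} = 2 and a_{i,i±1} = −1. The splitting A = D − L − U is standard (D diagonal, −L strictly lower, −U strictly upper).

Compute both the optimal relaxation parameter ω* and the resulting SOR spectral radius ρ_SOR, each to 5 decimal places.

n=64: λ(B_J) = 1 − λ(A)/2 = cos(kπ/65); k=1 gives ρ_J = 0.99883.
√(1−ρ_J²) simplifies to sin(π/65) = 0.048313.
ω* = 2/(1+0.048313) = 1.90783
ρ_SOR = ω* − 1 = 1.90783 − 1 = 0.90783.

ω* = 1.90783, ρ_SOR = 0.90783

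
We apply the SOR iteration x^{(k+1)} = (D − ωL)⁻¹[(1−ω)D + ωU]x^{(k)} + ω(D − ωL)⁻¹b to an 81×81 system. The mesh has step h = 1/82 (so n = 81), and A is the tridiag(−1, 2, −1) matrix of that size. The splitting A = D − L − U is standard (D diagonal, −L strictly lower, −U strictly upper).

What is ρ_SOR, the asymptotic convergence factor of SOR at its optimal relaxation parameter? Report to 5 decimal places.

ρ_SOR = 0.92622

spectrum of D⁻¹(L+U) = {cos(kπ/82) : 1≤k≤81}; ρ_J = cos(π/82) = 0.99927.
√(1−ρ_J²) simplifies to sin(π/82) = 0.038303.
Young: ω* = 2/(1+√(1−ρ_J²)) = 2/(1+0.038303) = 2/1.038303 = 1.92622.
ρ_SOR = ω* − 1 = 1.92622 − 1 = 0.92622.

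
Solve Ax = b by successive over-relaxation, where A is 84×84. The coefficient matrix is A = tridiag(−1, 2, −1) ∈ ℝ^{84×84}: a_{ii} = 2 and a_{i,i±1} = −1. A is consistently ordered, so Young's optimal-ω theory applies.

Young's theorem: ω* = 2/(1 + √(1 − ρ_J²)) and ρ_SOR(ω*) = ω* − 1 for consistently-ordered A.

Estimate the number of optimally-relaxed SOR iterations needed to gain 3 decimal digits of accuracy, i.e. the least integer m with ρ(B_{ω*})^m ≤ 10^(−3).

m = 94

[ρ_J] n=84: ρ(B_J) = cos(π/(n+1)) = cos(π/85) = 0.9993171.
1 − cos²(π/85) = sin²(π/85) ⇒ √(1−ρ_J²) = sin(π/85) = 0.0369515.
[ω*] 2 ÷ (1 + 0.0369515) = 2 ÷ 1.0369515 = 1.9287305.
ρ(B_{ω*}) = ω*−1 = 0.9287305
ρ_SOR^m ≤ 10^(−3) ⇔ m ≥ 3·ln10/(−ln 0.9287305) = 6.90776/0.0739367 = 93.428; m = ⌈93.428⌉ = 94.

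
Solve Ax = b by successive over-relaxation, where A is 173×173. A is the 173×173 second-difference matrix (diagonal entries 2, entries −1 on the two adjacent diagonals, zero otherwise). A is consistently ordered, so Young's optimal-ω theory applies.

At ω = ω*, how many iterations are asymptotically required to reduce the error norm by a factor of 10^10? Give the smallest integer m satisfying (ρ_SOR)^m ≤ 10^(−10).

With n=173, ρ(Jacobi) = cos(π/174) = 0.9998370.
√(1 − cos²(π/174)) = sin(π/174) ≈ 0.0180541.
Young: ω* = 2/(1+√(1−ρ_J²)) = 2/(1+0.0180541) = 2/1.0180541 = 1.9645321.
At ω = 1.9645321 every |λ(B_ω)| = ω−1, so ρ_SOR = 0.9645321.
Need (0.9645321)^m ≤ 10^(−10): m ≥ 10·ln10/|ln 0.9645321| = 23.0259/0.0361122 = 637.621 ⇒ m = 638.

m = 638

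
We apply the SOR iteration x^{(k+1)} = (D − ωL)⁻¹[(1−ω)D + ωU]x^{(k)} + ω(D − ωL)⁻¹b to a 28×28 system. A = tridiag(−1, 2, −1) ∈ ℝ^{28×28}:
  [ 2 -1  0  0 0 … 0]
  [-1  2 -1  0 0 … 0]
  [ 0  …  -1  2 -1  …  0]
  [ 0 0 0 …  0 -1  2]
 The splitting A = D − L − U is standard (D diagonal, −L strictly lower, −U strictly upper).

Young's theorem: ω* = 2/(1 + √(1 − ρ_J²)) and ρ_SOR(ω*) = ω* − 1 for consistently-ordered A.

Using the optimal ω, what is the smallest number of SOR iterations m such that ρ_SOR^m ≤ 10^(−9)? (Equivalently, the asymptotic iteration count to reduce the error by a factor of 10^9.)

m = 96

With n=28, ρ(Jacobi) = cos(π/29) = 0.9941380.
1 − cos²(π/29) = sin²(π/29) ⇒ √(1−ρ_J²) = sin(π/29) = 0.1081190.
So ω* = 2/1.1081190 = 1.8048603 (Young).
At ω = 1.8048603 every |λ(B_ω)| = ω−1, so ρ_SOR = 0.8048603.
(0.8048603)^m ≤ 10^{−9}  ⇒  m·ln(0.8048603) ≤ −9·ln10  ⇒  m ≥ 95.461  ⇒  m = 96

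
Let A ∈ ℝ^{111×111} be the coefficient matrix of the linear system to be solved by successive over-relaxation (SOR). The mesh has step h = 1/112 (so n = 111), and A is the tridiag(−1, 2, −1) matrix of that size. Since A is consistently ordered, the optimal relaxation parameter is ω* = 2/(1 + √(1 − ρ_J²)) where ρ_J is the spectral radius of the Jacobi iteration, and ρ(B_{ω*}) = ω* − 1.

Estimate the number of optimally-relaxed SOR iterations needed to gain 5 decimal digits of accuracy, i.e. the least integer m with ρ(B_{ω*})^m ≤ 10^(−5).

m = 206

With n=111, ρ(Jacobi) = cos(π/112) = 0.9996066.
√(1 − cos²(π/112)) = sin(π/112) ≈ 0.0280463.
So ω* = 2/1.0280463 = 1.9454377 (Young).
and ρ(B_{ω*}) = 1.9454377 − 1 = 0.9454377.
ρ_SOR^m ≤ 10^(−5) ⇔ m ≥ 5·ln10/(−ln 0.9454377) = 11.5129/0.0561073 = 205.194; m = ⌈205.194⌉ = 206.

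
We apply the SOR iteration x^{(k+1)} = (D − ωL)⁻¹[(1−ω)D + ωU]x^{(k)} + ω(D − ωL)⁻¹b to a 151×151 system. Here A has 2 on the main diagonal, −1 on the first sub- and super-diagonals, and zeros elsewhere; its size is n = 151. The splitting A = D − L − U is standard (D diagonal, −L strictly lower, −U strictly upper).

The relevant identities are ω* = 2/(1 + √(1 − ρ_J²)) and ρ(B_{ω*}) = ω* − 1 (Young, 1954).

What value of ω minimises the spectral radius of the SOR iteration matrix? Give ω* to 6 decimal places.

ω* = 1.959503

[ρ_J] n=151: ρ(B_J) = cos(π/(n+1)) = cos(π/152) = 0.999786.
√(1 − cos²(π/152)) = sin(π/152) ≈ 0.0206669.
Then 2/(1+√(1−ρ_J²)) = 2/(1+0.0206669); ω* = 2/1.0206669 = 1.959503.
ρ_SOR = ω* − 1 = 1.959503 − 1 = 0.959503.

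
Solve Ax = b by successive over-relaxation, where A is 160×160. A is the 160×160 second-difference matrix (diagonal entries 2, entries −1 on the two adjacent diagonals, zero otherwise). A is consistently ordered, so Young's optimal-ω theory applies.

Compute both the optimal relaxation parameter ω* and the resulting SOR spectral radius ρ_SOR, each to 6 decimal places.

ω* = 1.961723, ρ_SOR = 0.961723

[ρ_J] n=160: ρ(B_J) = cos(π/(n+1)) = cos(π/161) = 0.999810.
root = sin(π/161) = 0.0195118  (since 1−cos² = sin²).
Young: ω* = 2/(1+√(1−ρ_J²)) = 2/(1+0.0195118) = 2/1.0195118 = 1.961723.
ρ_SOR = ω* − 1 ≈ 0.961723.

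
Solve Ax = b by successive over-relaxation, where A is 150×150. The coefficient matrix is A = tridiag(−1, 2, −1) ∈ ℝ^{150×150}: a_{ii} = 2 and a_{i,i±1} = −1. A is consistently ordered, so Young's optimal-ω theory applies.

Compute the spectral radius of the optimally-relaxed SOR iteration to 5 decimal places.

½·tridiag(1,0,1) at n=150: λ_k = cos(kπ/151); max |λ| at k=1 ⇒ ρ_J = cos(π/151) ≈ 0.99978.
√(1−ρ_J²) simplifies to sin(π/151) = 0.020804.
Then 2/(1+√(1−ρ_J²)) = 2/(1+0.020804); ω* = 2/1.020804 = 1.95924.
ρ(B_{ω*}) = ω*−1 = 0.95924

ρ_SOR = 0.95924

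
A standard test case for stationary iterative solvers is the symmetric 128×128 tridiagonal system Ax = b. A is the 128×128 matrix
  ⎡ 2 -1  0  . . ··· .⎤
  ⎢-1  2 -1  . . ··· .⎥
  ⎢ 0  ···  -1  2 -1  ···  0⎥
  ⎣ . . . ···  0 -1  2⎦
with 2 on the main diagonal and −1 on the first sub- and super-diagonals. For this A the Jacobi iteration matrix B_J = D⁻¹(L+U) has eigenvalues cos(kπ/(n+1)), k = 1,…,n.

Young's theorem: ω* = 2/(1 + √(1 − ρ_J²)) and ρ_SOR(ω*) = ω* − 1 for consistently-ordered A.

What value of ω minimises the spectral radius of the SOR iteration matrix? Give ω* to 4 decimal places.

ω* = 1.9525

B_J for the 128×128 system has eigenvalues cos(kπ/129); ρ_J = cos(π/129) = 0.9997.
√(1−ρ_J²) simplifies to sin(π/129) = 0.02435.
ω* = 2 / (1 + 0.02435) = 2 / 1.02435 ≈ 1.9525.
ρ(B_{ω*}) = ω*−1 = 0.9525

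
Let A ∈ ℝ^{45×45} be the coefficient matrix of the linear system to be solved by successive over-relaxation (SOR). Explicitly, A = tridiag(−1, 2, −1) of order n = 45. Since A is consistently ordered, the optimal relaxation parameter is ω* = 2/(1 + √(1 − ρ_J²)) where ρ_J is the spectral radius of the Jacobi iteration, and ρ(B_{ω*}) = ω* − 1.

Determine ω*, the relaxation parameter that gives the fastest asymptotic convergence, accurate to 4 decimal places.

With n=45, ρ(Jacobi) = cos(π/46) = 0.9977.
√(1 − cos²(π/46)) = sin(π/46) ≈ 0.06824.
[ω*] 2 ÷ (1 + 0.06824) = 2 ÷ 1.06824 = 1.8722.
ρ(B_{ω*}) = ω*−1 = 0.8722

ω* = 1.8722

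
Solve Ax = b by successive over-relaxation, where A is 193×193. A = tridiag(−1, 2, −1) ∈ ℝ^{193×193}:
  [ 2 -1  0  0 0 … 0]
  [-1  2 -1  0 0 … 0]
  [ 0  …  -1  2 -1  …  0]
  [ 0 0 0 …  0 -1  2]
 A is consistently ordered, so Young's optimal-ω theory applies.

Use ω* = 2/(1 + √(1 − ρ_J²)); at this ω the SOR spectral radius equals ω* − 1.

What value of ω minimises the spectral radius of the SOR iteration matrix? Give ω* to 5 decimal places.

n=193: λ(B_J) = 1 − λ(A)/2 = cos(kπ/194); k=1 gives ρ_J = 0.99987.
root = sin(π/194) = 0.016193  (since 1−cos² = sin²).
[ω*] 2 ÷ (1 + 0.016193) = 2 ÷ 1.016193 = 1.96813.
Hence ρ(B_{ω*}) = 1.96813 − 1 = 0.96813.

ω* = 1.96813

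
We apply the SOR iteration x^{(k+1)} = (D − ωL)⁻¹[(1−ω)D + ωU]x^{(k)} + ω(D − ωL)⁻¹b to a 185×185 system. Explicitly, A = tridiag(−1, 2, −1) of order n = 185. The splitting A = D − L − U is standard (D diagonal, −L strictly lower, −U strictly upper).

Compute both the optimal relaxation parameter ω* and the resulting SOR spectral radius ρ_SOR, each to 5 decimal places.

[ρ_J] n=185: ρ(B_J) = cos(π/(n+1)) = cos(π/186) = 0.99986.
root = sin(π/186) = 0.016889  (since 1−cos² = sin²).
Then 2/(1+√(1−ρ_J²)) = 2/(1+0.016889); ω* = 2/1.016889 = 1.96678.
Hence ρ(B_{ω*}) = 1.96678 − 1 = 0.96678.

ω* = 1.96678, ρ_SOR = 0.96678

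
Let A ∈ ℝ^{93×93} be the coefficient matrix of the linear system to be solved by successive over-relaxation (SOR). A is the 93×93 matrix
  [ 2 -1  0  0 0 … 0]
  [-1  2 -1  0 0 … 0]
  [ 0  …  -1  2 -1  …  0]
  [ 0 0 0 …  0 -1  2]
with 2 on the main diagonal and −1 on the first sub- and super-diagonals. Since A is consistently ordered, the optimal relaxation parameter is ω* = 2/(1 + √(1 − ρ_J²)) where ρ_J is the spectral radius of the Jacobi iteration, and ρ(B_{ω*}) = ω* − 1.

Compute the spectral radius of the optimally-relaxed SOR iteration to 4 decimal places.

½·tridiag(1,0,1) at n=93: λ_k = cos(kπ/94); max |λ| at k=1 ⇒ ρ_J = cos(π/94) ≈ 0.9994.
√(1−ρ_J²) simplifies to sin(π/94) = 0.03341.
[ω*] 2 ÷ (1 + 0.03341) = 2 ÷ 1.03341 = 1.9353.
Hence ρ(B_{ω*}) = 1.9353 − 1 = 0.9353.

ρ_SOR = 0.9353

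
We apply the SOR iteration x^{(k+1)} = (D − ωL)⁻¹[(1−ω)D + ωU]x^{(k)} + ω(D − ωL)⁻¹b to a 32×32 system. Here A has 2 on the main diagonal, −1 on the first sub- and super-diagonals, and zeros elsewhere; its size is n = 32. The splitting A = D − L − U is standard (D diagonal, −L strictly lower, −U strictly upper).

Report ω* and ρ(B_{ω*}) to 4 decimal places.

With n=32, ρ(Jacobi) = cos(π/33) = 0.9955.
√(1−ρ_J²) simplifies to sin(π/33) = 0.09506.
ω* = 2/(1+0.09506) = 1.8264
and ρ(B_{ω*}) = 1.8264 − 1 = 0.8264.

ω* = 1.8264, ρ_SOR = 0.8264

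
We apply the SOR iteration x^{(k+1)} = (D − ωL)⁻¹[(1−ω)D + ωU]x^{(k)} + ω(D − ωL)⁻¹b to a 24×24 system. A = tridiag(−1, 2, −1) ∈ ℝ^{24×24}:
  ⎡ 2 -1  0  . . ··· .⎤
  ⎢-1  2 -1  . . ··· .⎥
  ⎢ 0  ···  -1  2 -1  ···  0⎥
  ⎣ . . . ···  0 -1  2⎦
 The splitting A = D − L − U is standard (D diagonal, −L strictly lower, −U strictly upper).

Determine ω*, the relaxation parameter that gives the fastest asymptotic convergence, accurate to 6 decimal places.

spectrum of D⁻¹(L+U) = {cos(kπ/25) : 1≤k≤24}; ρ_J = cos(π/25) = 0.992115.
root = sin(π/25) = 0.1253332  (since 1−cos² = sin²).
[ω*] 2 ÷ (1 + 0.1253332) = 2 ÷ 1.1253332 = 1.777251.
[ρ_SOR] ω* − 1 = 0.777251.

ω* = 1.777251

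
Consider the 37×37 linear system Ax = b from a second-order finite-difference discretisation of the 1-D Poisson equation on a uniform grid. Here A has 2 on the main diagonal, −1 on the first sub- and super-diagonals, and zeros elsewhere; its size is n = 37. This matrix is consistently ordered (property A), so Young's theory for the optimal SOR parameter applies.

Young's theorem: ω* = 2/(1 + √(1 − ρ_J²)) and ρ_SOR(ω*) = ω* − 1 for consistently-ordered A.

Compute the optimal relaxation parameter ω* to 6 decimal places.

n=37: λ(B_J) = 1 − λ(A)/2 = cos(kπ/38); k=1 gives ρ_J = 0.996584.
√(1−ρ_J²) = |sin(π/38)| = 0.0825793
Then 2/(1+√(1−ρ_J²)) = 2/(1+0.0825793); ω* = 2/1.0825793 = 1.847440.
ρ(B_{ω*}) = ω*−1 = 0.847440

ω* = 1.847440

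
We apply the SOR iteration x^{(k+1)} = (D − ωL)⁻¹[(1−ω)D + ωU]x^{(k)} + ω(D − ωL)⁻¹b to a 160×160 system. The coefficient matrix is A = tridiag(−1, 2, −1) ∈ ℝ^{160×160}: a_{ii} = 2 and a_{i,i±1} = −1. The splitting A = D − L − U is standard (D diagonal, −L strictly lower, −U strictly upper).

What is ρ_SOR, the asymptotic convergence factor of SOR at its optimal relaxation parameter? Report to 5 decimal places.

ρ_SOR = 0.96172

B_J for the 160×160 system has eigenvalues cos(kπ/161); ρ_J = cos(π/161) = 0.99981.
1 − cos²(π/161) = sin²(π/161) ⇒ √(1−ρ_J²) = sin(π/161) = 0.019512.
ω* = 2/(1 + 0.019512) = 2/1.019512 = 1.96172.
and ρ(B_{ω*}) = 1.96172 − 1 = 0.96172.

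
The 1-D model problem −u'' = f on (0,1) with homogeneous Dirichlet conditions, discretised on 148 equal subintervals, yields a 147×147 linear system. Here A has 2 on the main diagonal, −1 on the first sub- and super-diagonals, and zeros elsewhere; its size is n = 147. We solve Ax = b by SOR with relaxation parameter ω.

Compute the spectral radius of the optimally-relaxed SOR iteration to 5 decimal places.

spectrum of D⁻¹(L+U) = {cos(kπ/148) : 1≤k≤147}; ρ_J = cos(π/148) = 0.99977.
√(1 − cos²(π/148)) = sin(π/148) ≈ 0.021225.
Then 2/(1+√(1−ρ_J²)) = 2/(1+0.021225); ω* = 2/1.021225 = 1.95843.
Hence ρ(B_{ω*}) = 1.95843 − 1 = 0.95843.

ρ_SOR = 0.95843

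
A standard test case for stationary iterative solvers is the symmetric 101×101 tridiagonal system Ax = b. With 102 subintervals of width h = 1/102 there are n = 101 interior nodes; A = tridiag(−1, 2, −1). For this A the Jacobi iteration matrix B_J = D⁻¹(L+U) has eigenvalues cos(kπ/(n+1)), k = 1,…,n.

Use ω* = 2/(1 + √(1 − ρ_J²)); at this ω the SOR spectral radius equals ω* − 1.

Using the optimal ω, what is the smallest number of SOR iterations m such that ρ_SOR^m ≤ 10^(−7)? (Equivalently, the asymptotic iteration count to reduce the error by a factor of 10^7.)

m = 262

With n=101, ρ(Jacobi) = cos(π/102) = 0.9995257.
1 − cos²(π/102) = sin²(π/102) ⇒ √(1−ρ_J²) = sin(π/102) = 0.0307951.
[ω*] 2 ÷ (1 + 0.0307951) = 2 ÷ 1.0307951 = 1.9402498.
ρ(B_{ω*}) = ω*−1 = 0.9402498
m ≥ 7·ln10 / (−ln 0.9402498) = 261.616; smallest integer m = 262.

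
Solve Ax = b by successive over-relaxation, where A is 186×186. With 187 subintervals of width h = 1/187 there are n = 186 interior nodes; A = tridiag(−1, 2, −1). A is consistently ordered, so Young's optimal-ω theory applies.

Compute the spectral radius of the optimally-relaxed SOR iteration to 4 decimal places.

ρ_SOR = 0.9670

[ρ_J] n=186: ρ(B_J) = cos(π/(n+1)) = cos(π/187) = 0.9999.
√(1−ρ_J²) = |sin(π/187)| = 0.01680
ω* = 2/(1 + 0.01680) = 2/1.01680 = 1.9670.
and ρ(B_{ω*}) = 1.9670 − 1 = 0.9670.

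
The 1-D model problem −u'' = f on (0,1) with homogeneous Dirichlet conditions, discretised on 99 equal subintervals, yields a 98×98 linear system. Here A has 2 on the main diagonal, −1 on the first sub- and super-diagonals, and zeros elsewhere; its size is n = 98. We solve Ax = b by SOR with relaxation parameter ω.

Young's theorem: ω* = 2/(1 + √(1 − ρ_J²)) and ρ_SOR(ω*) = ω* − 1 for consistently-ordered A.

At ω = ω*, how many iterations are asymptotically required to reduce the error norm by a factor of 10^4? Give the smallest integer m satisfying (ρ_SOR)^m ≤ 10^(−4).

m = 146

½·tridiag(1,0,1) at n=98: λ_k = cos(kπ/99); max |λ| at k=1 ⇒ ρ_J = cos(π/99) ≈ 0.9994965.
√(1−ρ_J²) simplifies to sin(π/99) = 0.0317279.
Then 2/(1+√(1−ρ_J²)) = 2/(1+0.0317279); ω* = 2/1.0317279 = 1.9384956.
and ρ(B_{ω*}) = 1.9384956 − 1 = 0.9384956.
Need (0.9384956)^m ≤ 10^(−4): m ≥ 4·ln10/|ln 0.9384956| = 9.21034/0.0634771 = 145.097 ⇒ m = 146.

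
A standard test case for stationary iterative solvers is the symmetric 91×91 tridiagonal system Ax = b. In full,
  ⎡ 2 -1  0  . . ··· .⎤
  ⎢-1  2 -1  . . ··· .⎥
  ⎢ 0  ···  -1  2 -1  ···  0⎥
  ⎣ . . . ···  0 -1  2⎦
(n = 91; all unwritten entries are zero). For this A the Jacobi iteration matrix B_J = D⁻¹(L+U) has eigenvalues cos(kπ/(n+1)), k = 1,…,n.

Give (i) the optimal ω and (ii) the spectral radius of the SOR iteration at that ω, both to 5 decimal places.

ω* = 1.93397, ρ_SOR = 0.93397

B_J for the 91×91 system has eigenvalues cos(kπ/92); ρ_J = cos(π/92) = 0.99942.
root = sin(π/92) = 0.034141  (since 1−cos² = sin²).
So ω* = 2/1.034141 = 1.93397 (Young).
ρ_SOR = ω* − 1 ≈ 0.93397.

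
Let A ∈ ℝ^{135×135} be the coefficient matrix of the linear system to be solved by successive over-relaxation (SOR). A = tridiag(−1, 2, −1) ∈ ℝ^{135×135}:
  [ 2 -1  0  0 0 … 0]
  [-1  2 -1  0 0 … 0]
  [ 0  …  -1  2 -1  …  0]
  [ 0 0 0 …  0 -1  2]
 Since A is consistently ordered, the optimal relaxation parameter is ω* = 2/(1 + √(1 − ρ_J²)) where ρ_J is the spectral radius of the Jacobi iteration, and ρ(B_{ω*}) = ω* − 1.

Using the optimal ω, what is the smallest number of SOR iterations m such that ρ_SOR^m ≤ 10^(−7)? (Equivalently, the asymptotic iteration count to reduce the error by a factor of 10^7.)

m = 349

ρ_J = max_k |cos(kπ/136)| = cos(π/136) = 0.9997332
root = sin(π/136) = 0.0230979  (since 1−cos² = sin²).
Then 2/(1+√(1−ρ_J²)) = 2/(1+0.0230979); ω* = 2/1.0230979 = 1.9548471.
[ρ_SOR] ω* − 1 = 0.9548471.
7·ln10 = 16.1181; −ln(0.9548471) = 0.0462041; m = ⌈16.1181/0.0462041⌉ = ⌈348.846⌉ = 349.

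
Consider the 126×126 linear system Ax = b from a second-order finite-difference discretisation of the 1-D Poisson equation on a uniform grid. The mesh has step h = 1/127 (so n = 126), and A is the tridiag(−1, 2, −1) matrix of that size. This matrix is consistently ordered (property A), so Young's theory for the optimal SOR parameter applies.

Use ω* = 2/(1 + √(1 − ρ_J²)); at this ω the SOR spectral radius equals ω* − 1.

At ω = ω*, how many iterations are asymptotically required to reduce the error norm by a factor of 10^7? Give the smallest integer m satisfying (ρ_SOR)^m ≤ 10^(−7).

n=126: λ(B_J) = 1 − λ(A)/2 = cos(kπ/127); k=1 gives ρ_J = 0.9996941.
√(1−ρ_J²) = |sin(π/127)| = 0.0247344
Then 2/(1+√(1−ρ_J²)) = 2/(1+0.0247344); ω* = 2/1.0247344 = 1.9517252.
and ρ(B_{ω*}) = 1.9517252 − 1 = 0.9517252.
7·ln10 = 16.1181; −ln(0.9517252) = 0.0494789; m = ⌈16.1181/0.0494789⌉ = ⌈325.757⌉ = 326.

m = 326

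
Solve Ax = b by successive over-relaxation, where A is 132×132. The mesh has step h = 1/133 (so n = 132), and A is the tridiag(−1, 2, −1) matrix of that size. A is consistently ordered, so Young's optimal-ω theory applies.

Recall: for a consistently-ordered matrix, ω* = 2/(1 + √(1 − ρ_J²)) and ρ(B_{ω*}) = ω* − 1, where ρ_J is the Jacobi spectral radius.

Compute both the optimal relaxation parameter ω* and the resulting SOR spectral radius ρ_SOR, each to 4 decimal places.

spectrum of D⁻¹(L+U) = {cos(kπ/133) : 1≤k≤132}; ρ_J = cos(π/133) = 0.9997.
√(1−ρ_J²) = |sin(π/133)| = 0.02362
ω* = 2/(1 + 0.02362) = 2/1.02362 = 1.9539.
At ω = 1.9539 every |λ(B_ω)| = ω−1, so ρ_SOR = 0.9539.

ω* = 1.9539, ρ_SOR = 0.9539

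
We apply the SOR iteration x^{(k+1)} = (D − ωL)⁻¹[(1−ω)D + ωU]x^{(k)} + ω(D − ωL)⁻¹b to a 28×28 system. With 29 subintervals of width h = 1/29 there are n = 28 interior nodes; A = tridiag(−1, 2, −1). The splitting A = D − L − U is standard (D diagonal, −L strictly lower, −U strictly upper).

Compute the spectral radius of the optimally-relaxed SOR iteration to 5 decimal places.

ρ_SOR = 0.80486

[ρ_J] n=28: ρ(B_J) = cos(π/(n+1)) = cos(π/29) = 0.99414.
√(1−ρ_J²) = |sin(π/29)| = 0.108119
ω* = 2 / (1 + 0.108119) = 2 / 1.108119 ≈ 1.80486.
and ρ(B_{ω*}) = 1.80486 − 1 = 0.80486.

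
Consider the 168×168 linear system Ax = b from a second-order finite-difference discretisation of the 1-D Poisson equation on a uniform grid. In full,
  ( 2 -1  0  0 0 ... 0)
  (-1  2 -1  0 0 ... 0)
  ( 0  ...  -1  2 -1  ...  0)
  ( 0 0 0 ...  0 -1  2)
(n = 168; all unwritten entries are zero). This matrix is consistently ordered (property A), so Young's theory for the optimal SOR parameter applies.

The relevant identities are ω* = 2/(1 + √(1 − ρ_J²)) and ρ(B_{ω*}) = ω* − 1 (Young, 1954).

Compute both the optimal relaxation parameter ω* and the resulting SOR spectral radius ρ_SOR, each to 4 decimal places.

spectrum of D⁻¹(L+U) = {cos(kπ/169) : 1≤k≤168}; ρ_J = cos(π/169) = 0.9998.
√(1−ρ_J²) simplifies to sin(π/169) = 0.01859.
Then 2/(1+√(1−ρ_J²)) = 2/(1+0.01859); ω* = 2/1.01859 = 1.9635.
ρ(B_{ω*}) = ω*−1 = 0.9635

ω* = 1.9635, ρ_SOR = 0.9635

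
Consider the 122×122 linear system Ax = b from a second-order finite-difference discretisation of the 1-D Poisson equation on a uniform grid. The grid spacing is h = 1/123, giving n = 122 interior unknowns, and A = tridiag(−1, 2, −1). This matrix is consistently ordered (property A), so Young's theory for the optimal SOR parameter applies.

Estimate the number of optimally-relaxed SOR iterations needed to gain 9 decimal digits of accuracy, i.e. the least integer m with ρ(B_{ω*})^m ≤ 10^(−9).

n=122: λ(B_J) = 1 − λ(A)/2 = cos(kπ/123); k=1 gives ρ_J = 0.9996738.
√(1 − cos²(π/123)) = sin(π/123) ≈ 0.0255386.
ω* = 2/(1 + 0.0255386) = 2/1.0255386 = 1.9501948.
ρ(B_{ω*}) = ω*−1 = 0.9501948
For 9 digits: m = 9·ln10 / (−ln 0.9501948) = 20.7233/0.0510883 = 405.637; round up → m = 406.

m = 406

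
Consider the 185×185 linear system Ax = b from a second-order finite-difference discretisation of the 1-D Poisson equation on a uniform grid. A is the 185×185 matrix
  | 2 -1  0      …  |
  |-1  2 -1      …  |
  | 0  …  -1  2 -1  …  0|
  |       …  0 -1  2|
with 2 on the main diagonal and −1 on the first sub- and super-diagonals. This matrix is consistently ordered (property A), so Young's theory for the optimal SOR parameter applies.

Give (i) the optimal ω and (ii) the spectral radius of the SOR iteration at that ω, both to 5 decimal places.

spectrum of D⁻¹(L+U) = {cos(kπ/186) : 1≤k≤185}; ρ_J = cos(π/186) = 0.99986.
root = sin(π/186) = 0.016889  (since 1−cos² = sin²).
Then 2/(1+√(1−ρ_J²)) = 2/(1+0.016889); ω* = 2/1.016889 = 1.96678.
and ρ(B_{ω*}) = 1.96678 − 1 = 0.96678.

ω* = 1.96678, ρ_SOR = 0.96678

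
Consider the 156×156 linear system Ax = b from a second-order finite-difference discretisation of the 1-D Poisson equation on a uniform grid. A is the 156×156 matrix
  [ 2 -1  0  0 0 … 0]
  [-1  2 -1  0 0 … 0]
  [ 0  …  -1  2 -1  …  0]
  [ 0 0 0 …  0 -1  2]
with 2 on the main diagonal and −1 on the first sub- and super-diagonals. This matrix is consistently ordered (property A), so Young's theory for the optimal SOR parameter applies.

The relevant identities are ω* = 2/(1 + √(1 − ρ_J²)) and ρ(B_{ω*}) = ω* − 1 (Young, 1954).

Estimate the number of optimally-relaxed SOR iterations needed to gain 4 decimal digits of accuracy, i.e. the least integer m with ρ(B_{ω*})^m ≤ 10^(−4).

m = 231

½·tridiag(1,0,1) at n=156: λ_k = cos(kπ/157); max |λ| at k=1 ⇒ ρ_J = cos(π/157) ≈ 0.9997998.
root = sin(π/157) = 0.0200088  (since 1−cos² = sin²).
Young: ω* = 2/(1+√(1−ρ_J²)) = 2/(1+0.0200088) = 2/1.0200088 = 1.9607674.
ρ_SOR = ω* − 1 ≈ 0.9607674.
(0.9607674)^m ≤ 10^{−4}  ⇒  m·ln(0.9607674) ≤ −4·ln10  ⇒  m ≥ 230.127  ⇒  m = 231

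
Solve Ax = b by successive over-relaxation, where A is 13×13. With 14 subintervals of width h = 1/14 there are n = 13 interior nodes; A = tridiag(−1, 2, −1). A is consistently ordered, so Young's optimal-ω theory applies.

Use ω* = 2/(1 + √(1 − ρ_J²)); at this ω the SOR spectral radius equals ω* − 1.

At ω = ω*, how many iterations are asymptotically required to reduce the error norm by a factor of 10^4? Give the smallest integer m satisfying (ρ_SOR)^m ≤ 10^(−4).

With n=13, ρ(Jacobi) = cos(π/14) = 0.9749279.
√(1−ρ_J²) = |sin(π/14)| = 0.2225209
ω* = 2/(1+0.2225209) = 1.6359639
[ρ_SOR] ω* − 1 = 0.6359639.
(0.6359639)^m ≤ 10^{−4}  ⇒  m·ln(0.6359639) ≤ −4·ln10  ⇒  m ≥ 20.349  ⇒  m = 21

m = 21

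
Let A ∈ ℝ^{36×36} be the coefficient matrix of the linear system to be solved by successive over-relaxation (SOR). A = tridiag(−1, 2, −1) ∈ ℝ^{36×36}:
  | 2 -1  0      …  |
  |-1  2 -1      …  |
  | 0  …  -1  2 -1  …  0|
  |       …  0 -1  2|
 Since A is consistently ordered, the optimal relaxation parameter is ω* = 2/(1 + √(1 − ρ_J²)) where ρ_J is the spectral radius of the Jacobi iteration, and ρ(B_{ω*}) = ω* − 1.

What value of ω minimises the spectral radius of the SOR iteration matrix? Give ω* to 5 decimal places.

ω* = 1.84365

B_J for the 36×36 system has eigenvalues cos(kπ/37); ρ_J = cos(π/37) = 0.99640.
√(1−ρ_J²) simplifies to sin(π/37) = 0.084806.
ω* = 2 / (1 + 0.084806) = 2 / 1.084806 ≈ 1.84365.
Hence ρ(B_{ω*}) = 1.84365 − 1 = 0.84365.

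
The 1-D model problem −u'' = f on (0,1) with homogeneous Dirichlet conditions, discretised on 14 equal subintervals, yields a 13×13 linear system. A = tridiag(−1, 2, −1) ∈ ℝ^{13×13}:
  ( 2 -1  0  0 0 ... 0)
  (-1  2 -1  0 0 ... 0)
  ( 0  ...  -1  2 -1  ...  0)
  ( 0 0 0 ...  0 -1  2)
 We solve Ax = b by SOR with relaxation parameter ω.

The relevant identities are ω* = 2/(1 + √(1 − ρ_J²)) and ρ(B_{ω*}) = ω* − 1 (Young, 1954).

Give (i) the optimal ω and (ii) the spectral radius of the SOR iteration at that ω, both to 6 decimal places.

ω* = 1.635964, ρ_SOR = 0.635964

spectrum of D⁻¹(L+U) = {cos(kπ/14) : 1≤k≤13}; ρ_J = cos(π/14) = 0.974928.
√(1 − cos²(π/14)) = sin(π/14) ≈ 0.2225209.
ω* = 2 / (1 + 0.2225209) = 2 / 1.2225209 ≈ 1.635964.
ρ_SOR = ω* − 1 ≈ 0.635964.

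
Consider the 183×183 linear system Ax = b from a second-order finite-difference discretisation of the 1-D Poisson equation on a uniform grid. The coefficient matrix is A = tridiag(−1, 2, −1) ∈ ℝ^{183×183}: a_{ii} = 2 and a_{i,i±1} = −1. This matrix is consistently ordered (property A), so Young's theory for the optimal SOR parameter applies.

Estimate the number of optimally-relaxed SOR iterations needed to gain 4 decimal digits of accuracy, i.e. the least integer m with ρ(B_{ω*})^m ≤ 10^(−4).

ρ_J = max_k |cos(kπ/184)| = cos(π/184) = 0.9998542
root = sin(π/184) = 0.0170730  (since 1−cos² = sin²).
[ω*] 2 ÷ (1 + 0.0170730) = 2 ÷ 1.0170730 = 1.9664272.
and ρ(B_{ω*}) = 1.9664272 − 1 = 0.9664272.
(0.9664272)^m ≤ 10^{−4}  ⇒  m·ln(0.9664272) ≤ −4·ln10  ⇒  m ≥ 269.708  ⇒  m = 270

m = 270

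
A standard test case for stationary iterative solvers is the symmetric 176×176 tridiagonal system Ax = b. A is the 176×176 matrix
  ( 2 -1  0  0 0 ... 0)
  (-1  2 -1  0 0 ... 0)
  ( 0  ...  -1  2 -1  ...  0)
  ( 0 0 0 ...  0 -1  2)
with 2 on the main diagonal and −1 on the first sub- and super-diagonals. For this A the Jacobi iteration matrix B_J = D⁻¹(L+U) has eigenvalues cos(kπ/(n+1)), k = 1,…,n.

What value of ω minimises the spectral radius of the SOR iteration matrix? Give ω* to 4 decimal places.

[ρ_J] n=176: ρ(B_J) = cos(π/(n+1)) = cos(π/177) = 0.9998.
root = sin(π/177) = 0.01775  (since 1−cos² = sin²).
Young: ω* = 2/(1+√(1−ρ_J²)) = 2/(1+0.01775) = 2/1.01775 = 1.9651.
ρ_SOR = ω* − 1 = 1.9651 − 1 = 0.9651.

ω* = 1.9651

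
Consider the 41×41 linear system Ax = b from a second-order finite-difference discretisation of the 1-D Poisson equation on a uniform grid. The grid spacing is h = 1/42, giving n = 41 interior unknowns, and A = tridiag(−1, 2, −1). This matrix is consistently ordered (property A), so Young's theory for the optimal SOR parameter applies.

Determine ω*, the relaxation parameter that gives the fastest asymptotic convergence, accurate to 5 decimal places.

ω* = 1.86093

B_J for the 41×41 system has eigenvalues cos(kπ/42); ρ_J = cos(π/42) = 0.99720.
root = sin(π/42) = 0.074730  (since 1−cos² = sin²).
Young: ω* = 2/(1+√(1−ρ_J²)) = 2/(1+0.074730) = 2/1.074730 = 1.86093.
ρ_SOR = ω* − 1 ≈ 0.86093.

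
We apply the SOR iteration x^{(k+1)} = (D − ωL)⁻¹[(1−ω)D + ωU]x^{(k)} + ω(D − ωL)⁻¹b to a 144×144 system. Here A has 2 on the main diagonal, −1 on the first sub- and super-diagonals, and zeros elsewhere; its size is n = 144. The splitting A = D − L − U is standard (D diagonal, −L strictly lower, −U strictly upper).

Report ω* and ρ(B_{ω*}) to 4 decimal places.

spectrum of D⁻¹(L+U) = {cos(kπ/145) : 1≤k≤144}; ρ_J = cos(π/145) = 0.9998.
1 − cos²(π/145) = sin²(π/145) ⇒ √(1−ρ_J²) = sin(π/145) = 0.02166.
So ω* = 2/1.02166 = 1.9576 (Young).
Hence ρ(B_{ω*}) = 1.9576 − 1 = 0.9576.

ω* = 1.9576, ρ_SOR = 0.9576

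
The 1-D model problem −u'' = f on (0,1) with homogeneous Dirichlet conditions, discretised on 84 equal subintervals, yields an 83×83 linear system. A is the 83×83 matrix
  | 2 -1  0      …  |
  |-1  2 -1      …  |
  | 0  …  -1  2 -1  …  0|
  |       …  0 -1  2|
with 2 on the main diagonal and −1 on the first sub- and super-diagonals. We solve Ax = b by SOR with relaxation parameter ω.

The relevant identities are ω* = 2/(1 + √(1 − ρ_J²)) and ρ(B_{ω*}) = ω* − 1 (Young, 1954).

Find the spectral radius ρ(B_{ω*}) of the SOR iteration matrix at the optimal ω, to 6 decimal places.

spectrum of D⁻¹(L+U) = {cos(kπ/84) : 1≤k≤83}; ρ_J = cos(π/84) = 0.999301.
1 − cos²(π/84) = sin²(π/84) ⇒ √(1−ρ_J²) = sin(π/84) = 0.0373912.
So ω* = 2/1.0373912 = 1.927913 (Young).
ρ(B_{ω*}) = ω*−1 = 0.927913

ρ_SOR = 0.927913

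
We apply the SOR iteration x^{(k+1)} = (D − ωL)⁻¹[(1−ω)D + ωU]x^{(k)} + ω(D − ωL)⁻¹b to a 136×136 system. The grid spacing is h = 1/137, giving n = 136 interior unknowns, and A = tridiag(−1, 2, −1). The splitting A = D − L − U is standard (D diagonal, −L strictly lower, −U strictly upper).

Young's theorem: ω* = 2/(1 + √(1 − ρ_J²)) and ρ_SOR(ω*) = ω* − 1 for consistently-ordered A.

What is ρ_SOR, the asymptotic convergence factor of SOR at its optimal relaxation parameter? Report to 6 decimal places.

[ρ_J] n=136: ρ(B_J) = cos(π/(n+1)) = cos(π/137) = 0.999737.
√(1−ρ_J²) = |sin(π/137)| = 0.0229293
[ω*] 2 ÷ (1 + 0.0229293) = 2 ÷ 1.0229293 = 1.955169.
and ρ(B_{ω*}) = 1.955169 − 1 = 0.955169.

ρ_SOR = 0.955169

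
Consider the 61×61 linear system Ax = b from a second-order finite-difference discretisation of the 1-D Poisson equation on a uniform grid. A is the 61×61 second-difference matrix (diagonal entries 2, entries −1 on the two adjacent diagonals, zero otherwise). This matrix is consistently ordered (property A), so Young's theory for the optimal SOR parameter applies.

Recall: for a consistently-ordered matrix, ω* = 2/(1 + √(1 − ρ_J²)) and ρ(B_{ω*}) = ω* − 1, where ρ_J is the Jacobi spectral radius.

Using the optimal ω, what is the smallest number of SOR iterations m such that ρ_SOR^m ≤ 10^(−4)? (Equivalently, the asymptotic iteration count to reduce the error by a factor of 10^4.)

m = 91

With n=61, ρ(Jacobi) = cos(π/62) = 0.9987165.
root = sin(π/62) = 0.0506492  (since 1−cos² = sin²).
So ω* = 2/1.0506492 = 1.9035849 (Young).
[ρ_SOR] ω* − 1 = 0.9035849.
ρ_SOR^m ≤ 10^(−4) ⇔ m ≥ 4·ln10/(−ln 0.9035849) = 9.21034/0.101385 = 90.845; m = ⌈90.845⌉ = 91.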